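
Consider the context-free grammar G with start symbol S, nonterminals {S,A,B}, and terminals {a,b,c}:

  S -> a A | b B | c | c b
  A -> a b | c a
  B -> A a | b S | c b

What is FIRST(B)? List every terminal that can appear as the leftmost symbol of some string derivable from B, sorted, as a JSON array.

FIRST sets, iterate to fixpoint:
[1]
  A via A→a b: +{a}
  A via A→c a: +{c}
  B via B→A a: +{a,c}
  B via B→b S: +{b}
  S via S→a A: +{a}
  S via S→b B: +{b}
  S via S→c: +{c}
  FIRST(S)={a,b,c}  FIRST(A)={a,c}  FIRST(B)={a,b,c}
[2] (no change)
  FIRST(S)={a,b,c}  FIRST(A)={a,c}  FIRST(B)={a,b,c}

FIRST(B) = ["a", "b", "c"]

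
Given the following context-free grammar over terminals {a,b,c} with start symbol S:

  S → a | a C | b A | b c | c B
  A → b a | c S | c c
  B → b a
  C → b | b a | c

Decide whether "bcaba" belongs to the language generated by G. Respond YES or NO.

CNF form of G:
  S -> T0 A | T0 T2 | T1 C | T2 B | a
  A -> T0 T1 | T2 S | T2 T2
  B -> T0 T1
  C -> T0 T1 | b | c
  T0 -> b
  T1 -> a
  T2 -> c

CYK table (by increasing span):
  [0..0]={C,T0}  "b"  orig:{C}
  [1..1]={C,T2}  "c"  orig:{C}
  [2..2]={S,T1}  "a"  orig:{S}
  [3..3]={C,T0}  "b"  orig:{C}
  [4..4]={S,T1}  "a"  orig:{S}
  [0..1]={S}  "bc"
  [1..2]={A}  "ca"
  [2..3]={S}  "ab"
  [3..4]={A,B,C}  "ba"
  [0..2]={S}  "bca"
  [1..3]={A}  "cab"
  [2..4]={S}  "aba"
  [0..3]={S}  "bcab"
  [1..4]={A}  "caba"
  [0..4]={S}  "bcaba"

S ∈ T[0,4] ⇒ YES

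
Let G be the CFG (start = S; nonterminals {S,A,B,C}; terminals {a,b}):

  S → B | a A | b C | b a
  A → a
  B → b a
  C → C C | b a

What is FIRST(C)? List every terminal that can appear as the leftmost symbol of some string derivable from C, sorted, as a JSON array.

Compute FIRST by fixpoint:
iter 1:
  A via A→a: +{a}
  B via B→b a: +{b}
  C via C→b a: +{b}
  S via S→B: +{b}
  S via S→a A: +{a}
  FIRST[S]={a,b}  FIRST[A]={a}  FIRST[B]={b}  FIRST[C]={b}
iter 2: (no change)
  FIRST[S]={a,b}  FIRST[A]={a}  FIRST[B]={b}  FIRST[C]={b}

FIRST(C) = ["b"]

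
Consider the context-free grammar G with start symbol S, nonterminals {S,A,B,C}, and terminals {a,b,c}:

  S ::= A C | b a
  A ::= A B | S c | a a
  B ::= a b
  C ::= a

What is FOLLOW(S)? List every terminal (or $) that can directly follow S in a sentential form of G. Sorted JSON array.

FIRST sets, iterate to fixpoint:
iter 1:
  A via A→a a: +{a}
  B via B→a b: +{a}
  C via C→a: +{a}
  S via S→A C: +{a}
  S via S→b a: +{b}
  FIRST(S)={a,b}  FIRST(A)={a}  FIRST(B)={a}  FIRST(C)={a}
iter 2:
  A via A→S c: +{b}
  FIRST(S)={a,b}  FIRST(A)={a,b}  FIRST(B)={a}  FIRST(C)={a}
iter 3: — fixpoint
  FIRST(S)={a,b}  FIRST(A)={a,b}  FIRST(B)={a}  FIRST(C)={a}

FOLLOW iteration:
initialize: $ ∈ FOLLOW(S)
[1]
  A→A B: FOLLOW(A) ⊇ FIRST(B) = {a}; new: +{a}
  A→A B: FOLLOW(B) ⊇ FOLLOW(A) ⊇ {a}; new: +{a}
  A→S c: FOLLOW(S) ⊇ FIRST(c) = {c}; new: +{c}
  S→A C: FOLLOW(C) ⊇ FOLLOW(S) ⊇ {$,c}; new: +{$,c}
  FOLLOW(S)={$,c}  FOLLOW(A)={a}  FOLLOW(B)={a}  FOLLOW(C)={$,c}
[2] done
  FOLLOW(S)={$,c}  FOLLOW(A)={a}  FOLLOW(B)={a}  FOLLOW(C)={$,c}

FOLLOW(S) = ["$", "c"]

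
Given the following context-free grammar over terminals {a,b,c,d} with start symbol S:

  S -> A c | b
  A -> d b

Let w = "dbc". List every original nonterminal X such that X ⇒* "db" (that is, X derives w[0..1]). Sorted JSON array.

Convert to CNF:
  S -> A T2 | b
  A -> T0 T1
  T0 -> d
  T1 -> b
  T2 -> c

CYK fill (cells [i..j] with 0 ≤ i ≤ j ≤ 1 only):
  cell(0,0) d: {T0}  orig:{}
  cell(1,1) b: {S,T1}  orig:{S}
  cell(0,1) db: {A}

Original NTs in T[0,1] deriving "db": ["A"]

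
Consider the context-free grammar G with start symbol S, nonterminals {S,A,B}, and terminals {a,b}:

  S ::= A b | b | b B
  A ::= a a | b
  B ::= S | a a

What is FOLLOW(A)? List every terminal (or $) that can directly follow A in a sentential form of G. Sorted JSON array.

FIRST sets, iterate to fixpoint:
pass 1:
  A via A→a a: +{a}
  A via A→b: +{b}
  B via B→a a: +{a}
  S via S→A b: +{a,b}
  FIRST[S]={a,b}  FIRST[A]={a,b}  FIRST[B]={a}
pass 2:
  B via B→S: +{b}
  FIRST[S]={a,b}  FIRST[A]={a,b}  FIRST[B]={a,b}
pass 3: done
  FIRST[S]={a,b}  FIRST[A]={a,b}  FIRST[B]={a,b}

FOLLOW iteration:
FOLLOW(S) := {$}
round 1:
  S→A b: FOLLOW(A) ⊇ FIRST(b) = {b}; new: +{b}
  S→b B: FOLLOW(B) ⊇ FOLLOW(S) ⊇ {$}; new: +{$}
  FOLLOW(S)={$}  FOLLOW(A)={b}  FOLLOW(B)={$}
round 2: (no change)
  FOLLOW(S)={$}  FOLLOW(A)={b}  FOLLOW(B)={$}

FOLLOW(A) = ["b"]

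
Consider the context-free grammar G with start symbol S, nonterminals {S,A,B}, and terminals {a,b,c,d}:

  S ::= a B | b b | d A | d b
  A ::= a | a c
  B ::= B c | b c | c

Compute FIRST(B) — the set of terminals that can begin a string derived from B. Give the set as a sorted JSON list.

FIRST iteration:
round 1:
  A via A→a: +{a}
  B via B→b c: +{b}
  B via B→c: +{c}
  S via S→a B: +{a}
  S via S→b b: +{b}
  S via S→d A: +{d}
  S: {a,b,d}  A: {a}  B: {b,c}
round 2: (stable)
  S: {a,b,d}  A: {a}  B: {b,c}

FIRST(B) = ["b", "c"]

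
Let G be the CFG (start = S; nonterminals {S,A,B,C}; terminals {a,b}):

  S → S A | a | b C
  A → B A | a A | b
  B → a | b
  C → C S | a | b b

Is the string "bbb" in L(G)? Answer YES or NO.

Convert to CNF:
  S -> S A | T1 C | a
  A -> B A | T0 A | b
  B -> a | b
  C -> C S | T1 T1 | a
  T0 -> a
  T1 -> b

CYK table (by increasing span):
  cell(0,0) b: {A,B,T1}  orig:{A,B}
  cell(1,1) b: {A,B,T1}  orig:{A,B}
  cell(2,2) b: {A,B,T1}  orig:{A,B}
  cell(0,1) bb: {A,C}
  cell(1,2) bb: {A,C}
  cell(0,2) bbb: {A,S}

S ∈ T[0,2] ⇒ YES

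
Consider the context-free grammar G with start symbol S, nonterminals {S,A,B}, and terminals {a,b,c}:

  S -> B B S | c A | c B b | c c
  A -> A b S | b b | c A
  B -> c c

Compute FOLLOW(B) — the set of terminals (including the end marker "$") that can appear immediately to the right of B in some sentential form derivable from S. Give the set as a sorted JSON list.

FIRST iteration:
iter 1:
  A via A→b b: +{b}
  A via A→c A: +{c}
  B via B→c c: +{c}
  S via S→B B S: +{c}
  S: {c}  A: {b,c}  B: {c}
iter 2: (no change)
  S: {c}  A: {b,c}  B: {c}

Compute FOLLOW by fixpoint:
seed FOLLOW(S) with $
pass 1:
  A→A b S: FOLLOW(A) ⊇ FIRST(b) = {b}; new: +{b}
  A→A b S: FOLLOW(S) ⊇ FOLLOW(A) ⊇ {b}; new: +{b}
  S→B B S: FOLLOW(B) ⊇ FIRST(B) = {c}; new: +{c}
  S→c A: FOLLOW(A) ⊇ FOLLOW(S) ⊇ {$,b}; new: +{$}
  S→c B b: FOLLOW(B) ⊇ FIRST(b) = {b}; new: +{b}
  FOLLOW[S]={$,b}  FOLLOW[A]={$,b}  FOLLOW[B]={b,c}
pass 2: — fixpoint
  FOLLOW[S]={$,b}  FOLLOW[A]={$,b}  FOLLOW[B]={b,c}

FOLLOW(B) = ["b", "c"]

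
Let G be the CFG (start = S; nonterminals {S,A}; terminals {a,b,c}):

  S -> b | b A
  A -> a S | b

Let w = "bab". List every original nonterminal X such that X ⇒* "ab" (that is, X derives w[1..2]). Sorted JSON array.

Convert to CNF:
  S -> T1 A | b
  A -> T0 S | b
  T0 -> a
  T1 -> b

Fill CYK table bottom-up, restricted to cells inside w[1..2]:
  [1..1]={T0}  "a"  orig:{}
  [2..2]={A,S,T1}  "b"  orig:{A,S}
  [1..2]={A}  "ab"

Original NTs in T[1,2] deriving "ab": ["A"]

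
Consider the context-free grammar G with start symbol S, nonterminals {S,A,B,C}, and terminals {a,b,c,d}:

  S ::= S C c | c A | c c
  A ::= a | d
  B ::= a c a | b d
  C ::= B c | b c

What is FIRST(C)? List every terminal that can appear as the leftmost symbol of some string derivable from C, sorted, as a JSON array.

FIRST iteration:
pass 1:
  A via A→a: +{a}
  A via A→d: +{d}
  B via B→a c a: +{a}
  B via B→b d: +{b}
  C via C→B c: +{a,b}
  S via S→c A: +{c}
  S: {c}  A: {a,d}  B: {a,b}  C: {a,b}
pass 2: (stable)
  S: {c}  A: {a,d}  B: {a,b}  C: {a,b}

FIRST(C) = ["a", "b"]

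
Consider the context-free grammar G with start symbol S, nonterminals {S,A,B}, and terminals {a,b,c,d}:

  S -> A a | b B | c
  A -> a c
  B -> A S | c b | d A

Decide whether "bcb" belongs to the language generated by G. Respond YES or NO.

CNF form of G:
  S -> A T0 | T2 B | c
  A -> T0 T1
  B -> A S | T1 T2 | T3 A
  T0 -> a
  T1 -> c
  T2 -> b
  T3 -> d

CYK table (by increasing span):
  [0..0]={T2}  "b"  orig:{}
  [1..1]={S,T1}  "c"  orig:{S}
  [2..2]={T2}  "b"  orig:{}
  [0..1]=∅  "bc"
  [1..2]={B}  "cb"
  [0..2]={S}  "bcb"

S ∈ T[0,2] ⇒ YES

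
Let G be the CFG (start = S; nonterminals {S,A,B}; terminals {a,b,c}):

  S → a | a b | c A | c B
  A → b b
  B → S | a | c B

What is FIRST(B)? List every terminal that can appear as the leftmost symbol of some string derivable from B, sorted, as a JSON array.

Compute FIRST by fixpoint:
round 1:
  A via A→b b: +{b}
  B via B→a: +{a}
  B via B→c B: +{c}
  S via S→a: +{a}
  S via S→c A: +{c}
  FIRST[S]={a,c}  FIRST[A]={b}  FIRST[B]={a,c}
round 2: (stable)
  FIRST[S]={a,c}  FIRST[A]={b}  FIRST[B]={a,c}

FIRST(B) = ["a", "c"]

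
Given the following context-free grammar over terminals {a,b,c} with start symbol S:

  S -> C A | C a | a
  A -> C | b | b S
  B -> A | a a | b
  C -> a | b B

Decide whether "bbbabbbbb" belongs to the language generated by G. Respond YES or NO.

CNF form of G:
  S -> C A | C T1 | a
  A -> T0 B | T0 S | a | b
  B -> T0 B | T0 S | T1 T1 | a | b
  C -> T0 B | a
  T0 -> b
  T1 -> a

CYK table (by increasing span):
  T[0,0] 'b' = {A,B,T0}  orig:{A,B}
  T[1,1] 'b' = {A,B,T0}  orig:{A,B}
  T[2,2] 'b' = {A,B,T0}  orig:{A,B}
  T[3,3] 'a' = {A,B,C,S,T1}  orig:{A,B,C,S}
  T[4,4] 'b' = {A,B,T0}  orig:{A,B}
  T[5,5] 'b' = {A,B,T0}  orig:{A,B}
  T[6,6] 'b' = {A,B,T0}  orig:{A,B}
  T[7,7] 'b' = {A,B,T0}  orig:{A,B}
  T[8,8] 'b' = {A,B,T0}  orig:{A,B}
  T[0,1] 'bb' = {A,B,C}
  T[1,2] 'bb' = {A,B,C}
  T[2,3] 'ba' = {A,B,C}
  T[3,4] 'ab' = {S}
  T[4,5] 'bb' = {A,B,C}
  T[5,6] 'bb' = {A,B,C}
  T[6,7] 'bb' = {A,B,C}
  T[7,8] 'bb' = {A,B,C}
  T[0,2] 'bbb' = {A,B,C,S}
  T[1,3] 'bba' = {A,B,C,S}
  T[2,4] 'bab' = {A,B,S}
  T[3,5] 'abb' = {S}
  T[4,6] 'bbb' = {A,B,C,S}
  T[5,7] 'bbb' = {A,B,C,S}
  T[6,8] 'bbb' = {A,B,C,S}
  T[0,3] 'bbba' = {A,B,C,S}
  T[1,4] 'bbab' = {A,B,C,S}
  T[2,5] 'babb' = {A,B,S}
  T[3,6] 'abbb' = {S}
  T[4,7] 'bbbb' = {A,B,C,S}
  T[5,8] 'bbbb' = {A,B,C,S}
  T[0,4] 'bbbab' = {A,B,C,S}
  T[1,5] 'bbabb' = {A,B,C,S}
  T[2,6] 'babbb' = {A,B,S}
  T[3,7] 'abbbb' = {S}
  T[4,8] 'bbbbb' = {A,B,C,S}
  T[0,5] 'bbbabb' = {A,B,C,S}
  T[1,6] 'bbabbb' = {A,B,C,S}
  T[2,7] 'babbbb' = {A,B,S}
  T[3,8] 'abbbbb' = {S}
  T[0,6] 'bbbabbb' = {A,B,C,S}
  T[1,7] 'bbabbbb' = {A,B,C,S}
  T[2,8] 'babbbbb' = {A,B,S}
  T[0,7] 'bbbabbbb' = {A,B,C,S}
  T[1,8] 'bbabbbbb' = {A,B,C,S}
  T[0,8] 'bbbabbbbb' = {A,B,C,S}

S ∈ T[0,8] ⇒ YES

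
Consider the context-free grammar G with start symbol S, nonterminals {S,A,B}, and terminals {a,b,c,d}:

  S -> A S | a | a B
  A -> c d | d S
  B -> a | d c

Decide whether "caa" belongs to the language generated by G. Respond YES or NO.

CNF form of G:
  S -> A S | T2 B | a
  A -> T0 T1 | T1 S
  B -> T1 T0 | a
  T0 -> c
  T1 -> d
  T2 -> a

Fill CYK table bottom-up:
  cell(0,0) c: {T0}  orig:{}
  cell(1,1) a: {B,S,T2}  orig:{B,S}
  cell(2,2) a: {B,S,T2}  orig:{B,S}
  cell(0,1) ca: ∅
  cell(1,2) aa: {S}
  cell(0,2) caa: ∅

S ∉ T[0,2] ⇒ NO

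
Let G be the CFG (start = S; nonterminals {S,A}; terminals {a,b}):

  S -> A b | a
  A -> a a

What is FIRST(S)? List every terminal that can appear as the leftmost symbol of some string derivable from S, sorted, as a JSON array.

FIRST iteration:
round 1:
  A via A→a a: +{a}
  S via S→A b: +{a}
  FIRST[S]={a}  FIRST[A]={a}
round 2: — fixpoint
  FIRST[S]={a}  FIRST[A]={a}

FIRST(S) = ["a"]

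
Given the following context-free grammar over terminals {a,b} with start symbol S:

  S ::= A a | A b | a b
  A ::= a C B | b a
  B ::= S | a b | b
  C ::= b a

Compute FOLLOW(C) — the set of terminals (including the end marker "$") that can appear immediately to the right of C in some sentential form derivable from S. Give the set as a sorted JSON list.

FIRST sets, iterate to fixpoint:
pass 1:
  A via A→a C B: +{a}
  A via A→b a: +{b}
  B via B→a b: +{a}
  B via B→b: +{b}
  C via C→b a: +{b}
  S via S→A a: +{a,b}
  S: {a,b}  A: {a,b}  B: {a,b}  C: {b}
pass 2: (stable)
  S: {a,b}  A: {a,b}  B: {a,b}  C: {b}

Compute FOLLOW by fixpoint:
seed FOLLOW(S) with $
pass 1:
  A→a C B: FOLLOW(C) ⊇ FIRST(B) = {a,b}; new: +{a,b}
  S→A a: FOLLOW(A) ⊇ FIRST(a) = {a}; new: +{a}
  S→A b: FOLLOW(A) ⊇ FIRST(b) = {b}; new: +{b}
  S: {$}  A: {a,b}  B: {}  C: {a,b}
pass 2:
  A→a C B: FOLLOW(B) ⊇ FOLLOW(A) ⊇ {a,b}; new: +{a,b}
  B→S: FOLLOW(S) ⊇ FOLLOW(B) ⊇ {a,b}; new: +{a,b}
  S: {$,a,b}  A: {a,b}  B: {a,b}  C: {a,b}
pass 3: (stable)
  S: {$,a,b}  A: {a,b}  B: {a,b}  C: {a,b}

FOLLOW(C) = ["a", "b"]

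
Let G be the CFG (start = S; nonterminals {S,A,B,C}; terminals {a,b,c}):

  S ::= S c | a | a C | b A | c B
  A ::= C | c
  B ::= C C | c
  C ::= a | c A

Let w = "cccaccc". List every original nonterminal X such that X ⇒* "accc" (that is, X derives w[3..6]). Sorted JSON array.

CNF form of G:
  S -> S T0 | T0 B | T1 C | T2 A | a
  A -> T0 A | a | c
  B -> C C | c
  C -> T0 A | a
  T0 -> c
  T1 -> a
  T2 -> b

CYK fill (cells [i..j] with 3 ≤ i ≤ j ≤ 6 only):
  [3..3]={A,C,S,T1}  "a"  orig:{A,C,S}
  [4..4]={A,B,T0}  "c"  orig:{A,B}
  [5..5]={A,B,T0}  "c"  orig:{A,B}
  [6..6]={A,B,T0}  "c"  orig:{A,B}
  [3..4]={S}  "ac"
  [4..5]={A,C,S}  "cc"
  [5..6]={A,C,S}  "cc"
  [3..5]={B,S}  "acc"
  [4..6]={A,C,S}  "ccc"
  [3..6]={B,S}  "accc"

Original NTs in T[3,6] deriving "accc": ["B", "S"]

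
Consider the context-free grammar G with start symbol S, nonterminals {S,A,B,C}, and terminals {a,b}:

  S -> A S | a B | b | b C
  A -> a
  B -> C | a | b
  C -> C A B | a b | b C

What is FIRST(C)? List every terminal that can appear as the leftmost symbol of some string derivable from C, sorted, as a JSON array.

FIRST iteration:
round 1:
  A via A→a: +{a}
  B via B→a: +{a}
  B via B→b: +{b}
  C via C→a b: +{a}
  C via C→b C: +{b}
  S via S→A S: +{a}
  S via S→b: +{b}
  FIRST(S)={a,b}  FIRST(A)={a}  FIRST(B)={a,b}  FIRST(C)={a,b}
round 2: (no change)
  FIRST(S)={a,b}  FIRST(A)={a}  FIRST(B)={a,b}  FIRST(C)={a,b}

FIRST(C) = ["a", "b"]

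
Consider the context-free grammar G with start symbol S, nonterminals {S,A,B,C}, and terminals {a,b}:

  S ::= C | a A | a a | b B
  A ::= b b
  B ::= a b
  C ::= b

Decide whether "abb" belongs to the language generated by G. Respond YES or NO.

Convert to CNF:
  S -> T0 B | T1 A | T1 T1 | b
  A -> T0 T0
  B -> T1 T0
  C -> b
  T0 -> b
  T1 -> a

CYK fill:
  [0..0]={T1}  "a"  orig:{}
  [1..1]={C,S,T0}  "b"  orig:{C,S}
  [2..2]={C,S,T0}  "b"  orig:{C,S}
  [0..1]={B}  "ab"
  [1..2]={A}  "bb"
  [0..2]={S}  "abb"

S ∈ T[0,2] ⇒ YES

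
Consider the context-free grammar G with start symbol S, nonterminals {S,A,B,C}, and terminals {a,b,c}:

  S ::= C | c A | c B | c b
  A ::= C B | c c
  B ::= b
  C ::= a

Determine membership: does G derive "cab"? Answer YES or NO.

Convert to CNF:
  S -> T0 A | T0 B | T0 T1 | a
  A -> C B | T0 T0
  B -> b
  C -> a
  T0 -> c
  T1 -> b

Fill CYK table bottom-up:
  cell(0,0) c: {T0}  orig:{}
  cell(1,1) a: {C,S}
  cell(2,2) b: {B,T1}  orig:{B}
  cell(0,1) ca: ∅
  cell(1,2) ab: {A}
  cell(0,2) cab: {S}

S ∈ T[0,2] ⇒ YES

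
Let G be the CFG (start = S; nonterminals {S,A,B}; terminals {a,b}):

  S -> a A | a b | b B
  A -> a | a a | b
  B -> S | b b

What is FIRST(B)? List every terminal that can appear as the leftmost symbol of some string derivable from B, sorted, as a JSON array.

FIRST sets, iterate to fixpoint:
iter 1:
  A via A→a: +{a}
  A via A→b: +{b}
  B via B→b b: +{b}
  S via S→a A: +{a}
  S via S→b B: +{b}
  FIRST(S)={a,b}  FIRST(A)={a,b}  FIRST(B)={b}
iter 2:
  B via B→S: +{a}
  FIRST(S)={a,b}  FIRST(A)={a,b}  FIRST(B)={a,b}
iter 3: (stable)
  FIRST(S)={a,b}  FIRST(A)={a,b}  FIRST(B)={a,b}

FIRST(B) = ["a", "b"]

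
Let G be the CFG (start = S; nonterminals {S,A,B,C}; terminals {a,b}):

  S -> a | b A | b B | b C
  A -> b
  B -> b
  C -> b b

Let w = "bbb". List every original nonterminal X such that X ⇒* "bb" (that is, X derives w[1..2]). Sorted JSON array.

CNF form of G:
  S -> T0 A | T0 B | T0 C | a
  A -> b
  B -> b
  C -> T0 T0
  T0 -> b

CYK table (by increasing span) (cells [i..j] with 1 ≤ i ≤ j ≤ 2 only):
  [1..1]={A,B,T0}  "b"  orig:{A,B}
  [2..2]={A,B,T0}  "b"  orig:{A,B}
  [1..2]={C,S}  "bb"

Original NTs in T[1,2] deriving "bb": ["C", "S"]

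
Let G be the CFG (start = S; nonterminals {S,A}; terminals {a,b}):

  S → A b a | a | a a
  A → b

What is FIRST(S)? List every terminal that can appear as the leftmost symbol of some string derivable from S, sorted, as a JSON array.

FIRST iteration:
round 1:
  A via A→b: +{b}
  S via S→A b a: +{b}
  S via S→a: +{a}
  S: {a,b}  A: {b}
round 2: (stable)
  S: {a,b}  A: {b}

FIRST(S) = ["a", "b"]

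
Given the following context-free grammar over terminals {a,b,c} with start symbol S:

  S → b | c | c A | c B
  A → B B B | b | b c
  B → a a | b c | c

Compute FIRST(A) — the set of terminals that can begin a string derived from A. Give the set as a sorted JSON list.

FIRST sets, iterate to fixpoint:
round 1:
  A via A→b: +{b}
  B via B→a a: +{a}
  B via B→b c: +{b}
  B via B→c: +{c}
  S via S→b: +{b}
  S via S→c: +{c}
  FIRST(S)={b,c}  FIRST(A)={b}  FIRST(B)={a,b,c}
round 2:
  A via A→B B B: +{a,c}
  FIRST(S)={b,c}  FIRST(A)={a,b,c}  FIRST(B)={a,b,c}
round 3: — fixpoint
  FIRST(S)={b,c}  FIRST(A)={a,b,c}  FIRST(B)={a,b,c}

FIRST(A) = ["a", "b", "c"]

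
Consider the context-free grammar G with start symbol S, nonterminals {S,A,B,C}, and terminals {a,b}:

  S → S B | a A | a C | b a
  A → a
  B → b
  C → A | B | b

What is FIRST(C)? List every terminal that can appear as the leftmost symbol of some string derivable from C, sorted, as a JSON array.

FIRST iteration:
iter 1:
  A via A→a: +{a}
  B via B→b: +{b}
  C via C→A: +{a}
  C via C→B: +{b}
  S via S→a A: +{a}
  S via S→b a: +{b}
  FIRST(S)={a,b}  FIRST(A)={a}  FIRST(B)={b}  FIRST(C)={a,b}
iter 2: (no change)
  FIRST(S)={a,b}  FIRST(A)={a}  FIRST(B)={b}  FIRST(C)={a,b}

FIRST(C) = ["a", "b"]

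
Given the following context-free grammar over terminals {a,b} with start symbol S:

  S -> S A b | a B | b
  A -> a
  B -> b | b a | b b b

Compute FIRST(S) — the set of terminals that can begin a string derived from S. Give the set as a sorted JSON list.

FIRST iteration:
[1]
  A via A→a: +{a}
  B via B→b: +{b}
  S via S→a B: +{a}
  S via S→b: +{b}
  FIRST(S)={a,b}  FIRST(A)={a}  FIRST(B)={b}
[2] (stable)
  FIRST(S)={a,b}  FIRST(A)={a}  FIRST(B)={b}

FIRST(S) = ["a", "b"]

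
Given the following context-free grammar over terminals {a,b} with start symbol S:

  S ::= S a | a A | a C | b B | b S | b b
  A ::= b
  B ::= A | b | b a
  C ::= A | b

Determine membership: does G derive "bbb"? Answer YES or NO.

Convert to CNF:
  S -> S T1 | T0 B | T0 S | T0 T0 | T1 A | T1 C
  A -> b
  B -> T0 T1 | b
  C -> b
  T0 -> b
  T1 -> a

CYK fill:
  cell(0,0) b: {A,B,C,T0}  orig:{A,B,C}
  cell(1,1) b: {A,B,C,T0}  orig:{A,B,C}
  cell(2,2) b: {A,B,C,T0}  orig:{A,B,C}
  cell(0,1) bb: {S}
  cell(1,2) bb: {S}
  cell(0,2) bbb: {S}

S ∈ T[0,2] ⇒ YES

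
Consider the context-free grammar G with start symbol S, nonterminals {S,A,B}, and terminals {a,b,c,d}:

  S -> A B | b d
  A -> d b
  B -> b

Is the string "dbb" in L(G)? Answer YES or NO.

Convert to CNF:
  S -> A B | T1 T0
  A -> T0 T1
  B -> b
  T0 -> d
  T1 -> b

CYK table (by increasing span):
  cell(0,0) d: {T0}  orig:{}
  cell(1,1) b: {B,T1}  orig:{B}
  cell(2,2) b: {B,T1}  orig:{B}
  cell(0,1) db: {A}
  cell(1,2) bb: ∅
  cell(0,2) dbb: {S}

S ∈ T[0,2] ⇒ YES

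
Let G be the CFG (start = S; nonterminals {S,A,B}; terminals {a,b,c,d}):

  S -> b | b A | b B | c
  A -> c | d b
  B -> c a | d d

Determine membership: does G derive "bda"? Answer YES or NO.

CNF form of G:
  S -> T1 A | T1 B | b | c
  A -> T0 T1 | c
  B -> T0 T0 | T2 T3
  T0 -> d
  T1 -> b
  T2 -> c
  T3 -> a

CYK fill:
  T[0,0] 'b' = {S,T1}  orig:{S}
  T[1,1] 'd' = {T0}  orig:{}
  T[2,2] 'a' = {T3}  orig:{}
  T[0,1] 'bd' = ∅
  T[1,2] 'da' = ∅
  T[0,2] 'bda' = ∅

S ∉ T[0,2] ⇒ NO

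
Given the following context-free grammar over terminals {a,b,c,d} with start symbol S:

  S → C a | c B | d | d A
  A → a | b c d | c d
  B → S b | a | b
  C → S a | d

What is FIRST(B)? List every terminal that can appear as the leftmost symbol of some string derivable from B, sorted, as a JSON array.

FIRST iteration:
iter 1:
  A via A→a: +{a}
  A via A→b c d: +{b}
  A via A→c d: +{c}
  B via B→a: +{a}
  B via B→b: +{b}
  C via C→d: +{d}
  S via S→C a: +{d}
  S via S→c B: +{c}
  FIRST(S)={c,d}  FIRST(A)={a,b,c}  FIRST(B)={a,b}  FIRST(C)={d}
iter 2:
  B via B→S b: +{c,d}
  C via C→S a: +{c}
  FIRST(S)={c,d}  FIRST(A)={a,b,c}  FIRST(B)={a,b,c,d}  FIRST(C)={c,d}
iter 3: (no change)
  FIRST(S)={c,d}  FIRST(A)={a,b,c}  FIRST(B)={a,b,c,d}  FIRST(C)={c,d}

FIRST(B) = ["a", "b", "c", "d"]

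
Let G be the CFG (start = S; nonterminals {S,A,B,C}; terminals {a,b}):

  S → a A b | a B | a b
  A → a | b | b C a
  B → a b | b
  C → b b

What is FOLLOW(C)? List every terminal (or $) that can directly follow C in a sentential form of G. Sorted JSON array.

FIRST iteration:
[1]
  A via A→a: +{a}
  A via A→b: +{b}
  B via B→a b: +{a}
  B via B→b: +{b}
  C via C→b b: +{b}
  S via S→a A b: +{a}
  FIRST[S]={a}  FIRST[A]={a,b}  FIRST[B]={a,b}  FIRST[C]={b}
[2] done
  FIRST[S]={a}  FIRST[A]={a,b}  FIRST[B]={a,b}  FIRST[C]={b}

FOLLOW sets:
FOLLOW(S) := {$}
[1]
  A→b C a: FOLLOW(C) ⊇ FIRST(a) = {a}; new: +{a}
  S→a A b: FOLLOW(A) ⊇ FIRST(b) = {b}; new: +{b}
  S→a B: FOLLOW(B) ⊇ FOLLOW(S) ⊇ {$}; new: +{$}
  FOLLOW(S)={$}  FOLLOW(A)={b}  FOLLOW(B)={$}  FOLLOW(C)={a}
[2] — fixpoint
  FOLLOW(S)={$}  FOLLOW(A)={b}  FOLLOW(B)={$}  FOLLOW(C)={a}

FOLLOW(C) = ["a"]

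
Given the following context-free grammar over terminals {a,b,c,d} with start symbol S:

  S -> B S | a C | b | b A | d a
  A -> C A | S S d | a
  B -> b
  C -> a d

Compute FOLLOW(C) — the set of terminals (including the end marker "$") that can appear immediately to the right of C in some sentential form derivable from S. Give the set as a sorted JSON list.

FIRST sets, iterate to fixpoint:
pass 1:
  A via A→a: +{a}
  B via B→b: +{b}
  C via C→a d: +{a}
  S via S→B S: +{b}
  S via S→a C: +{a}
  S via S→d a: +{d}
  FIRST(S)={a,b,d}  FIRST(A)={a}  FIRST(B)={b}  FIRST(C)={a}
pass 2:
  A via A→S S d: +{b,d}
  FIRST(S)={a,b,d}  FIRST(A)={a,b,d}  FIRST(B)={b}  FIRST(C)={a}
pass 3: — fixpoint
  FIRST(S)={a,b,d}  FIRST(A)={a,b,d}  FIRST(B)={b}  FIRST(C)={a}

FOLLOW sets:
initialize: $ ∈ FOLLOW(S)
round 1:
  A→C A: FOLLOW(C) ⊇ FIRST(A) = {a,b,d}; new: +{a,b,d}
  A→S S d: FOLLOW(S) ⊇ FIRST(S) = {a,b,d}; new: +{a,b,d}
  S→B S: FOLLOW(B) ⊇ FIRST(S) = {a,b,d}; new: +{a,b,d}
  S→a C: FOLLOW(C) ⊇ FOLLOW(S) ⊇ {$,a,b,d}; new: +{$}
  S→b A: FOLLOW(A) ⊇ FOLLOW(S) ⊇ {$,a,b,d}; new: +{$,a,b,d}
  S: {$,a,b,d}  A: {$,a,b,d}  B: {a,b,d}  C: {$,a,b,d}
round 2: (stable)
  S: {$,a,b,d}  A: {$,a,b,d}  B: {a,b,d}  C: {$,a,b,d}

FOLLOW(C) = ["$", "a", "b", "d"]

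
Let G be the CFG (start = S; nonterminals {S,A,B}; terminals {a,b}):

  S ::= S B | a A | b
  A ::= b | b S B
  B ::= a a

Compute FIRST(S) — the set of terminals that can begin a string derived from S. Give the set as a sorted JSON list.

Compute FIRST by fixpoint:
iter 1:
  A via A→b: +{b}
  B via B→a a: +{a}
  S via S→a A: +{a}
  S via S→b: +{b}
  FIRST[S]={a,b}  FIRST[A]={b}  FIRST[B]={a}
iter 2: (no change)
  FIRST[S]={a,b}  FIRST[A]={b}  FIRST[B]={a}

FIRST(S) = ["a", "b"]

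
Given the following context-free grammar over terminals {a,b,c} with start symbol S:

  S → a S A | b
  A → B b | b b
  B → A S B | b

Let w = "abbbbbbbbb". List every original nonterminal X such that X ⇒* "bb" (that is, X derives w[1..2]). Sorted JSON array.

CNF form of G:
  S -> T1 X3 | b
  A -> B T0 | T0 T0
  B -> A X2 | b
  T0 -> b
  T1 -> a
  X2 -> S B
  X3 -> S A

Fill CYK table bottom-up — only the sub-triangle for w[1..2]:
  cell(1,1) b: {B,S,T0}  orig:{B,S}
  cell(2,2) b: {B,S,T0}  orig:{B,S}
  cell(1,2) bb: {A,X2}  orig:{A}

Original NTs in T[1,2] deriving "bb": ["A"]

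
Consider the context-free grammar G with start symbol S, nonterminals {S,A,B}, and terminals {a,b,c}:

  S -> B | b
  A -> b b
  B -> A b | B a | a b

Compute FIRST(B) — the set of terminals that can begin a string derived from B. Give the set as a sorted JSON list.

FIRST iteration:
pass 1:
  A via A→b b: +{b}
  B via B→A b: +{b}
  B via B→a b: +{a}
  S via S→B: +{a,b}
  FIRST(S)={a,b}  FIRST(A)={b}  FIRST(B)={a,b}
pass 2: done
  FIRST(S)={a,b}  FIRST(A)={b}  FIRST(B)={a,b}

FIRST(B) = ["a", "b"]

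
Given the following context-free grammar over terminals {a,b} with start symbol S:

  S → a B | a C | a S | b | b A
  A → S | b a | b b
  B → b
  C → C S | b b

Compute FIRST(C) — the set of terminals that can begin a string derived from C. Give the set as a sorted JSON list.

Compute FIRST by fixpoint:
iter 1:
  A via A→b a: +{b}
  B via B→b: +{b}
  C via C→b b: +{b}
  S via S→a B: +{a}
  S via S→b: +{b}
  S: {a,b}  A: {b}  B: {b}  C: {b}
iter 2:
  A via A→S: +{a}
  S: {a,b}  A: {a,b}  B: {b}  C: {b}
iter 3: (no change)
  S: {a,b}  A: {a,b}  B: {b}  C: {b}

FIRST(C) = ["b"]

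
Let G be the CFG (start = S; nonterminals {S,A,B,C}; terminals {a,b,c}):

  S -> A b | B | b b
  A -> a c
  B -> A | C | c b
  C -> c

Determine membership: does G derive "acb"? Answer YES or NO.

Convert to CNF:
  S -> A T2 | T0 T1 | T1 T2 | T2 T2 | c
  A -> T0 T1
  B -> T0 T1 | T1 T2 | c
  C -> c
  T0 -> a
  T1 -> c
  T2 -> b

CYK fill:
  cell(0,0) a: {T0}  orig:{}
  cell(1,1) c: {B,C,S,T1}  orig:{B,C,S}
  cell(2,2) b: {T2}  orig:{}
  cell(0,1) ac: {A,B,S}
  cell(1,2) cb: {B,S}
  cell(0,2) acb: {S}

S ∈ T[0,2] ⇒ YES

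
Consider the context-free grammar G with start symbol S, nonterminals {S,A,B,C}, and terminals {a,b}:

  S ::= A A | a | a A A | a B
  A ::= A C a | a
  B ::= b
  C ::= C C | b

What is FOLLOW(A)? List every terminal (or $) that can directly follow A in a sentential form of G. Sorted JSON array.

FIRST iteration:
pass 1:
  A via A→a: +{a}
  B via B→b: +{b}
  C via C→b: +{b}
  S via S→A A: +{a}
  FIRST[S]={a}  FIRST[A]={a}  FIRST[B]={b}  FIRST[C]={b}
pass 2: — fixpoint
  FIRST[S]={a}  FIRST[A]={a}  FIRST[B]={b}  FIRST[C]={b}

Compute FOLLOW by fixpoint:
initialize: $ ∈ FOLLOW(S)
round 1:
  A→A C a: FOLLOW(A) ⊇ FIRST(C) = {b}; new: +{b}
  A→A C a: FOLLOW(C) ⊇ FIRST(a) = {a}; new: +{a}
  C→C C: FOLLOW(C) ⊇ FIRST(C) = {b}; new: +{b}
  S→A A: FOLLOW(A) ⊇ FIRST(A) = {a}; new: +{a}
  S→A A: FOLLOW(A) ⊇ FOLLOW(S) ⊇ {$}; new: +{$}
  S→a B: FOLLOW(B) ⊇ FOLLOW(S) ⊇ {$}; new: +{$}
  S: {$}  A: {$,a,b}  B: {$}  C: {a,b}
round 2: — fixpoint
  S: {$}  A: {$,a,b}  B: {$}  C: {a,b}

FOLLOW(A) = ["$", "a", "b"]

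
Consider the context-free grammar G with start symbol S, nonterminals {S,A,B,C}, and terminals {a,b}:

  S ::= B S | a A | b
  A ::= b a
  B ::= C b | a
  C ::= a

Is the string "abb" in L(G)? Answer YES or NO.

Convert to CNF:
  S -> B S | T1 A | b
  A -> T0 T1
  B -> C T0 | a
  C -> a
  T0 -> b
  T1 -> a

CYK fill:
  [0..0]={B,C,T1}  "a"  orig:{B,C}
  [1..1]={S,T0}  "b"  orig:{S}
  [2..2]={S,T0}  "b"  orig:{S}
  [0..1]={B,S}  "ab"
  [1..2]=∅  "bb"
  [0..2]={S}  "abb"

S ∈ T[0,2] ⇒ YES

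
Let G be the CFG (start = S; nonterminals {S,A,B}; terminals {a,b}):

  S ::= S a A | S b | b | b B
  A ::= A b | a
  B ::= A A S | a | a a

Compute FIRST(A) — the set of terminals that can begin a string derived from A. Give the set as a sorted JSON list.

FIRST sets, iterate to fixpoint:
pass 1:
  A via A→a: +{a}
  B via B→A A S: +{a}
  S via S→b: +{b}
  FIRST(S)={b}  FIRST(A)={a}  FIRST(B)={a}
pass 2: (stable)
  FIRST(S)={b}  FIRST(A)={a}  FIRST(B)={a}

FIRST(A) = ["a"]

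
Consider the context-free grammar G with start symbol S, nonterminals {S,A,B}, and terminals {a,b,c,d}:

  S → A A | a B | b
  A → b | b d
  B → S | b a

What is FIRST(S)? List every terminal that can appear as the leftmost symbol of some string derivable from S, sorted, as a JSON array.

FIRST iteration:
round 1:
  A via A→b: +{b}
  B via B→b a: +{b}
  S via S→A A: +{b}
  S via S→a B: +{a}
  S: {a,b}  A: {b}  B: {b}
round 2:
  B via B→S: +{a}
  S: {a,b}  A: {b}  B: {a,b}
round 3: — fixpoint
  S: {a,b}  A: {b}  B: {a,b}

FIRST(S) = ["a", "b"]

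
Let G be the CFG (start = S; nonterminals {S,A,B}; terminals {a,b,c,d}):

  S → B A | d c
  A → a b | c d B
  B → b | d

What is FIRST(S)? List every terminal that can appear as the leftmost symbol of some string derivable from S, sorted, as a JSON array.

FIRST sets, iterate to fixpoint:
[1]
  A via A→a b: +{a}
  A via A→c d B: +{c}
  B via B→b: +{b}
  B via B→d: +{d}
  S via S→B A: +{b,d}
  S: {b,d}  A: {a,c}  B: {b,d}
[2] done
  S: {b,d}  A: {a,c}  B: {b,d}

FIRST(S) = ["b", "d"]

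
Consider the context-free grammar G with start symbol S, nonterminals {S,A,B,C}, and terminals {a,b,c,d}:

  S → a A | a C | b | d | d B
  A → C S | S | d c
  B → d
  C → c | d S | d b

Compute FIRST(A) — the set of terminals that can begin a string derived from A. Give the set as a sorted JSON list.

FIRST sets, iterate to fixpoint:
round 1:
  A via A→d c: +{d}
  B via B→d: +{d}
  C via C→c: +{c}
  C via C→d S: +{d}
  S via S→a A: +{a}
  S via S→b: +{b}
  S via S→d: +{d}
  S: {a,b,d}  A: {d}  B: {d}  C: {c,d}
round 2:
  A via A→C S: +{c}
  A via A→S: +{a,b}
  S: {a,b,d}  A: {a,b,c,d}  B: {d}  C: {c,d}
round 3: (stable)
  S: {a,b,d}  A: {a,b,c,d}  B: {d}  C: {c,d}

FIRST(A) = ["a", "b", "c", "d"]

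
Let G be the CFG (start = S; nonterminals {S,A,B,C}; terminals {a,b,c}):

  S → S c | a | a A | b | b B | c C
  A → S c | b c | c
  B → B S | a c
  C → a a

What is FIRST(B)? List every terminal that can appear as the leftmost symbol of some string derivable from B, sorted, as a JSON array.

FIRST sets, iterate to fixpoint:
[1]
  A via A→b c: +{b}
  A via A→c: +{c}
  B via B→a c: +{a}
  C via C→a a: +{a}
  S via S→a: +{a}
  S via S→b: +{b}
  S via S→c C: +{c}
  FIRST(S)={a,b,c}  FIRST(A)={b,c}  FIRST(B)={a}  FIRST(C)={a}
[2]
  A via A→S c: +{a}
  FIRST(S)={a,b,c}  FIRST(A)={a,b,c}  FIRST(B)={a}  FIRST(C)={a}
[3] (no change)
  FIRST(S)={a,b,c}  FIRST(A)={a,b,c}  FIRST(B)={a}  FIRST(C)={a}

FIRST(B) = ["a"]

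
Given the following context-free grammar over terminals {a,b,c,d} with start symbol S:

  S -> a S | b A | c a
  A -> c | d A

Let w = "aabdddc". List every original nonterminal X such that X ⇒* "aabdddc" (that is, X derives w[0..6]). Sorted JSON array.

Convert to CNF:
  S -> T1 S | T2 A | T3 T1
  A -> T0 A | c
  T0 -> d
  T1 -> a
  T2 -> b
  T3 -> c

CYK table (by increasing span) (cells [i..j] with 0 ≤ i ≤ j ≤ 6 only):
  T[0,0] 'a' = {T1}  orig:{}
  T[1,1] 'a' = {T1}  orig:{}
  T[2,2] 'b' = {T2}  orig:{}
  T[3,3] 'd' = {T0}  orig:{}
  T[4,4] 'd' = {T0}  orig:{}
  T[5,5] 'd' = {T0}  orig:{}
  T[6,6] 'c' = {A,T3}  orig:{A}
  T[0,1] 'aa' = ∅
  T[1,2] 'ab' = ∅
  T[2,3] 'bd' = ∅
  T[3,4] 'dd' = ∅
  T[4,5] 'dd' = ∅
  T[5,6] 'dc' = {A}
  T[0,2] 'aab' = ∅
  T[1,3] 'abd' = ∅
  T[2,4] 'bdd' = ∅
  T[3,5] 'ddd' = ∅
  T[4,6] 'ddc' = {A}
  T[0,3] 'aabd' = ∅
  T[1,4] 'abdd' = ∅
  T[2,5] 'bddd' = ∅
  T[3,6] 'dddc' = {A}
  T[0,4] 'aabdd' = ∅
  T[1,5] 'abddd' = ∅
  T[2,6] 'bdddc' = {S}
  T[0,5] 'aabddd' = ∅
  T[1,6] 'abdddc' = {S}
  T[0,6] 'aabdddc' = {S}

Original NTs in T[0,6] deriving "aabdddc": ["S"]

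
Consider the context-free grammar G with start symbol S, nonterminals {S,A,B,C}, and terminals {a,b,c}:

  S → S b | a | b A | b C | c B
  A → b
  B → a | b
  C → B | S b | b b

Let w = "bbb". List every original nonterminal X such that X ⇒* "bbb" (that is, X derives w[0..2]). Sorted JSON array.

Convert to CNF:
  S -> S T0 | T0 A | T0 C | T1 B | a
  A -> b
  B -> a | b
  C -> S T0 | T0 T0 | a | b
  T0 -> b
  T1 -> c

CYK table (by increasing span) (cells [i..j] with 0 ≤ i ≤ j ≤ 2 only):
  T[0,0] 'b' = {A,B,C,T0}  orig:{A,B,C}
  T[1,1] 'b' = {A,B,C,T0}  orig:{A,B,C}
  T[2,2] 'b' = {A,B,C,T0}  orig:{A,B,C}
  T[0,1] 'bb' = {C,S}
  T[1,2] 'bb' = {C,S}
  T[0,2] 'bbb' = {C,S}

Original NTs in T[0,2] deriving "bbb": ["C", "S"]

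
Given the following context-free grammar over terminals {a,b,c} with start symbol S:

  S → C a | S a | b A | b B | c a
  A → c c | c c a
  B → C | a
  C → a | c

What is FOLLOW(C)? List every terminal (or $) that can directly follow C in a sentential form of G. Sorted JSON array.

Compute FIRST by fixpoint:
[1]
  A via A→c c: +{c}
  B via B→a: +{a}
  C via C→a: +{a}
  C via C→c: +{c}
  S via S→C a: +{a,c}
  S via S→b A: +{b}
  FIRST(S)={a,b,c}  FIRST(A)={c}  FIRST(B)={a}  FIRST(C)={a,c}
[2]
  B via B→C: +{c}
  FIRST(S)={a,b,c}  FIRST(A)={c}  FIRST(B)={a,c}  FIRST(C)={a,c}
[3] (stable)
  FIRST(S)={a,b,c}  FIRST(A)={c}  FIRST(B)={a,c}  FIRST(C)={a,c}

FOLLOW iteration:
FOLLOW(S) := {$}
[1]
  S→C a: FOLLOW(C) ⊇ FIRST(a) = {a}; new: +{a}
  S→S a: FOLLOW(S) ⊇ FIRST(a) = {a}; new: +{a}
  S→b A: FOLLOW(A) ⊇ FOLLOW(S) ⊇ {$,a}; new: +{$,a}
  S→b B: FOLLOW(B) ⊇ FOLLOW(S) ⊇ {$,a}; new: +{$,a}
  FOLLOW(S)={$,a}  FOLLOW(A)={$,a}  FOLLOW(B)={$,a}  FOLLOW(C)={a}
[2]
  B→C: FOLLOW(C) ⊇ FOLLOW(B) ⊇ {$,a}; new: +{$}
  FOLLOW(S)={$,a}  FOLLOW(A)={$,a}  FOLLOW(B)={$,a}  FOLLOW(C)={$,a}
[3] (stable)
  FOLLOW(S)={$,a}  FOLLOW(A)={$,a}  FOLLOW(B)={$,a}  FOLLOW(C)={$,a}

FOLLOW(C) = ["$", "a"]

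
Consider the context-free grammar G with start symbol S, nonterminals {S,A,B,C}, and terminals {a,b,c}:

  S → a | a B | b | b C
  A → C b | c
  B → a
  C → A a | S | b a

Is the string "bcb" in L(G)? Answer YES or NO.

Convert to CNF:
  S -> T0 C | T1 B | a | b
  A -> C T0 | c
  B -> a
  C -> A T1 | T0 C | T0 T1 | T1 B | a | b
  T0 -> b
  T1 -> a

CYK table (by increasing span):
  T[0,0] 'b' = {C,S,T0}  orig:{C,S}
  T[1,1] 'c' = {A}
  T[2,2] 'b' = {C,S,T0}  orig:{C,S}
  T[0,1] 'bc' = ∅
  T[1,2] 'cb' = ∅
  T[0,2] 'bcb' = ∅

S ∉ T[0,2] ⇒ NO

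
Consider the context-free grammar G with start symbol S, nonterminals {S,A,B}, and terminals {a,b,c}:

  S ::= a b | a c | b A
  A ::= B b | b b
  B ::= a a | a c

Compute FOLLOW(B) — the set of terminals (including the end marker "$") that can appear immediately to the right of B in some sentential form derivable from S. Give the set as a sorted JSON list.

Compute FIRST by fixpoint:
[1]
  A via A→b b: +{b}
  B via B→a a: +{a}
  S via S→a b: +{a}
  S via S→b A: +{b}
  FIRST(S)={a,b}  FIRST(A)={b}  FIRST(B)={a}
[2]
  A via A→B b: +{a}
  FIRST(S)={a,b}  FIRST(A)={a,b}  FIRST(B)={a}
[3] done
  FIRST(S)={a,b}  FIRST(A)={a,b}  FIRST(B)={a}

FOLLOW iteration:
FOLLOW(S) := {$}
round 1:
  A→B b: FOLLOW(B) ⊇ FIRST(b) = {b}; new: +{b}
  S→b A: FOLLOW(A) ⊇ FOLLOW(S) ⊇ {$}; new: +{$}
  S: {$}  A: {$}  B: {b}
round 2: — fixpoint
  S: {$}  A: {$}  B: {b}

FOLLOW(B) = ["b"]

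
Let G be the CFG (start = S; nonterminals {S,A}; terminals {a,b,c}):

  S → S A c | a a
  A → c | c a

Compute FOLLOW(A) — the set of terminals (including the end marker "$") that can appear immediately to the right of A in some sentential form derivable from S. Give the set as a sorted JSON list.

Compute FIRST by fixpoint:
round 1:
  A via A→c: +{c}
  S via S→a a: +{a}
  FIRST(S)={a}  FIRST(A)={c}
round 2: — fixpoint
  FIRST(S)={a}  FIRST(A)={c}

FOLLOW sets:
seed FOLLOW(S) with $
pass 1:
  S→S A c: FOLLOW(S) ⊇ FIRST(A) = {c}; new: +{c}
  S→S A c: FOLLOW(A) ⊇ FIRST(c) = {c}; new: +{c}
  FOLLOW(S)={$,c}  FOLLOW(A)={c}
pass 2: (stable)
  FOLLOW(S)={$,c}  FOLLOW(A)={c}

FOLLOW(A) = ["c"]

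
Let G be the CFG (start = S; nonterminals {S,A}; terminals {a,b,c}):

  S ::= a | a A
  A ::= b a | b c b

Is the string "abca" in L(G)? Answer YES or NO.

Convert to CNF:
  S -> T1 A | a
  A -> T0 T1 | T0 X3
  T0 -> b
  T1 -> a
  T2 -> c
  X3 -> T2 T0

CYK table (by increasing span):
  T[0,0] 'a' = {S,T1}  orig:{S}
  T[1,1] 'b' = {T0}  orig:{}
  T[2,2] 'c' = {T2}  orig:{}
  T[3,3] 'a' = {S,T1}  orig:{S}
  T[0,1] 'ab' = ∅
  T[1,2] 'bc' = ∅
  T[2,3] 'ca' = ∅
  T[0,2] 'abc' = ∅
  T[1,3] 'bca' = ∅
  T[0,3] 'abca' = ∅

S ∉ T[0,3] ⇒ NO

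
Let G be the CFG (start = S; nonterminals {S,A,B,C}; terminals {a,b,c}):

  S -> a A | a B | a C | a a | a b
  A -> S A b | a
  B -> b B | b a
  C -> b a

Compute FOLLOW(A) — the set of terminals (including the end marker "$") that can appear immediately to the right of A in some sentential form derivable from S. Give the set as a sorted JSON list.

FIRST iteration:
pass 1:
  A via A→a: +{a}
  B via B→b B: +{b}
  C via C→b a: +{b}
  S via S→a A: +{a}
  FIRST(S)={a}  FIRST(A)={a}  FIRST(B)={b}  FIRST(C)={b}
pass 2: — fixpoint
  FIRST(S)={a}  FIRST(A)={a}  FIRST(B)={b}  FIRST(C)={b}

Compute FOLLOW by fixpoint:
initialize: $ ∈ FOLLOW(S)
[1]
  A→S A b: FOLLOW(S) ⊇ FIRST(A) = {a}; new: +{a}
  A→S A b: FOLLOW(A) ⊇ FIRST(b) = {b}; new: +{b}
  S→a A: FOLLOW(A) ⊇ FOLLOW(S) ⊇ {$,a}; new: +{$,a}
  S→a B: FOLLOW(B) ⊇ FOLLOW(S) ⊇ {$,a}; new: +{$,a}
  S→a C: FOLLOW(C) ⊇ FOLLOW(S) ⊇ {$,a}; new: +{$,a}
  FOLLOW(S)={$,a}  FOLLOW(A)={$,a,b}  FOLLOW(B)={$,a}  FOLLOW(C)={$,a}
[2] — fixpoint
  FOLLOW(S)={$,a}  FOLLOW(A)={$,a,b}  FOLLOW(B)={$,a}  FOLLOW(C)={$,a}

FOLLOW(A) = ["$", "a", "b"]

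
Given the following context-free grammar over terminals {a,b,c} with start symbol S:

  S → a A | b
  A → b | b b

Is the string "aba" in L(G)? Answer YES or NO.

Convert to CNF:
  S -> T1 A | b
  A -> T0 T0 | b
  T0 -> b
  T1 -> a

CYK fill:
  [0..0]={T1}  "a"  orig:{}
  [1..1]={A,S,T0}  "b"  orig:{A,S}
  [2..2]={T1}  "a"  orig:{}
  [0..1]={S}  "ab"
  [1..2]=∅  "ba"
  [0..2]=∅  "aba"

S ∉ T[0,2] ⇒ NO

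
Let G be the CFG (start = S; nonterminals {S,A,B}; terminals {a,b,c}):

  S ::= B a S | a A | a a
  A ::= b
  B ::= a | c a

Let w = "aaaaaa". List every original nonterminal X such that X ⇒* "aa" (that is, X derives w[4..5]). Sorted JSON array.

CNF form of G:
  S -> B X2 | T1 A | T1 T1
  A -> b
  B -> T0 T1 | a
  T0 -> c
  T1 -> a
  X2 -> T1 S

CYK fill, restricted to cells inside w[4..5]:
  T[4,4] 'a' = {B,T1}  orig:{B}
  T[5,5] 'a' = {B,T1}  orig:{B}
  T[4,5] 'aa' = {S}

Original NTs in T[4,5] deriving "aa": ["S"]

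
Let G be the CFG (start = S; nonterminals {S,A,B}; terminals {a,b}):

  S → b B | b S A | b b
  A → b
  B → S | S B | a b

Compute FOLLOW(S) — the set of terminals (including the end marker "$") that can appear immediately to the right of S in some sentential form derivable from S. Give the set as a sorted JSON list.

FIRST sets, iterate to fixpoint:
iter 1:
  A via A→b: +{b}
  B via B→a b: +{a}
  S via S→b B: +{b}
  S: {b}  A: {b}  B: {a}
iter 2:
  B via B→S: +{b}
  S: {b}  A: {b}  B: {a,b}
iter 3: (no change)
  S: {b}  A: {b}  B: {a,b}

FOLLOW sets:
FOLLOW(S) := {$}
[1]
  B→S B: FOLLOW(S) ⊇ FIRST(B) = {a,b}; new: +{a,b}
  S→b B: FOLLOW(B) ⊇ FOLLOW(S) ⊇ {$,a,b}; new: +{$,a,b}
  S→b S A: FOLLOW(A) ⊇ FOLLOW(S) ⊇ {$,a,b}; new: +{$,a,b}
  FOLLOW(S)={$,a,b}  FOLLOW(A)={$,a,b}  FOLLOW(B)={$,a,b}
[2] done
  FOLLOW(S)={$,a,b}  FOLLOW(A)={$,a,b}  FOLLOW(B)={$,a,b}

FOLLOW(S) = ["$", "a", "b"]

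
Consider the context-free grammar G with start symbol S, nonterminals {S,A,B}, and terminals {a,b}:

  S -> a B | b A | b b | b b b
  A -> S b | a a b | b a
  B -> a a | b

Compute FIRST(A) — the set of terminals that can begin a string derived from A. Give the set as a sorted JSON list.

FIRST iteration:
pass 1:
  A via A→a a b: +{a}
  A via A→b a: +{b}
  B via B→a a: +{a}
  B via B→b: +{b}
  S via S→a B: +{a}
  S via S→b A: +{b}
  FIRST(S)={a,b}  FIRST(A)={a,b}  FIRST(B)={a,b}
pass 2: — fixpoint
  FIRST(S)={a,b}  FIRST(A)={a,b}  FIRST(B)={a,b}

FIRST(A) = ["a", "b"]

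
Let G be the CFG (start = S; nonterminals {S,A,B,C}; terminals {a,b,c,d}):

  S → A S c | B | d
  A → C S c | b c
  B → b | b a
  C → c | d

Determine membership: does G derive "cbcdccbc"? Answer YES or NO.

CNF form of G:
  S -> A X4 | T1 T2 | b | d
  A -> C X3 | T1 T0
  B -> T1 T2 | b
  C -> c | d
  T0 -> c
  T1 -> b
  T2 -> a
  X3 -> S T0
  X4 -> S T0

Fill CYK table bottom-up:
  cell(0,0) c: {C,T0}  orig:{C}
  cell(1,1) b: {B,S,T1}  orig:{B,S}
  cell(2,2) c: {C,T0}  orig:{C}
  cell(3,3) d: {C,S}
  cell(4,4) c: {C,T0}  orig:{C}
  cell(5,5) c: {C,T0}  orig:{C}
  cell(6,6) b: {B,S,T1}  orig:{B,S}
  cell(7,7) c: {C,T0}  orig:{C}
  cell(0,1) cb: ∅
  cell(1,2) bc: {A,X3,X4}  orig:{A}
  cell(2,3) cd: ∅
  cell(3,4) dc: {X3,X4}  orig:{}
  cell(4,5) cc: ∅
  cell(5,6) cb: ∅
  cell(6,7) bc: {A,X3,X4}  orig:{A}
  cell(0,2) cbc: {A}
  cell(1,3) bcd: ∅
  cell(2,4) cdc: {A}
  cell(3,5) dcc: ∅
  cell(4,6) ccb: ∅
  cell(5,7) cbc: {A}
  cell(0,3) cbcd: ∅
  cell(1,4) bcdc: {S}
  cell(2,5) cdcc: ∅
  cell(3,6) dccb: ∅
  cell(4,7) ccbc: ∅
  cell(0,4) cbcdc: {S}
  cell(1,5) bcdcc: {X3,X4}  orig:{}
  cell(2,6) cdccb: ∅
  cell(3,7) dccbc: ∅
  cell(0,5) cbcdcc: {A,X3,X4}  orig:{A}
  cell(1,6) bcdccb: ∅
  cell(2,7) cdccbc: ∅
  cell(0,6) cbcdccb: ∅
  cell(1,7) bcdccbc: ∅
  cell(0,7) cbcdccbc: {S}

S ∈ T[0,7] ⇒ YES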